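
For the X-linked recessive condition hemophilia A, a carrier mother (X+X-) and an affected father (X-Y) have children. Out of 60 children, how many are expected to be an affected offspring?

Cross: X+X- × X-Y
Offspring: 1 X+X-, 1 X+Y, 1 X-X-, 1 X-Y
Probability of an affected offspring: 2/4 = 1/2
Expected count = 1/2 × 60 = 30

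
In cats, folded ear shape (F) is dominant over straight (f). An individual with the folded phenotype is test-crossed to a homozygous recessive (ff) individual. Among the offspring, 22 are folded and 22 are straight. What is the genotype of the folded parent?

Test cross: ? × ff
Offspring: 22 folded, 22 straight — approximately 1:1.
A 1:1 ratio in a test cross indicates the unknown parent is heterozygous (Ff).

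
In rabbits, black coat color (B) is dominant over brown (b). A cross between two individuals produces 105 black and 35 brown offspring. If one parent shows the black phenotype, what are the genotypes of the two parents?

Observed offspring: 105 black, 35 brown
The observed ratio simplifies to 3:1. Brown (bb) offspring appear, so each parent must contribute one b allele. The parent stated to show black carries B, so it is Bb. The other parent is then either Bb or bb: Bb × bb would give a 1:1 split, whereas Bb × Bb gives 3:1 — matching the data. So both parents are heterozygous (Bb × Bb).
Parent genotypes: Bb × Bb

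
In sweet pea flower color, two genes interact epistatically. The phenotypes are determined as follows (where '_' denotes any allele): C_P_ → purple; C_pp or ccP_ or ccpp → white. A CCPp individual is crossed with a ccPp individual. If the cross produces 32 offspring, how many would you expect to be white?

Cross: CCPp × ccPp — consider each gene separately:
C gene: CC × cc → 4 Cc → 4 C_ (out of 4)
P gene: Pp × Pp → 1 PP, 2 Pp, 1 pp → 3 P_ : 1 pp (out of 4)
Genotype classes (out of 4 × 4 = 16): C_P_ = 4×3 = 12; C_pp = 4×1 = 4
Apply the phenotype rules: C_P_ (12) → purple; C_pp (4) → white
Phenotype counts (out of 16): 12 purple, 4 white
white: 4 out of 16 → fraction 1/4
Expected count = 1/4 × 32 = 8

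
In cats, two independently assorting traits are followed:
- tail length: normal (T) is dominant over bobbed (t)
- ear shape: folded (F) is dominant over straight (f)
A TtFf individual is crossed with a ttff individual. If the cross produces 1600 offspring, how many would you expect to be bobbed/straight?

Dihybrid cross TtFf × ttff — consider each gene separately:
tail length: Tt × tt → 2 Tt, 2 tt → 2 T_ : 2 tt (out of 4)
ear shape: Ff × ff → 2 Ff, 2 ff → 2 F_ : 2 ff (out of 4)
Combine (counts out of 4 × 4 = 16): normal/folded (T_F_) = 2×2 = 4; normal/straight (T_ff) = 2×2 = 4; bobbed/folded (ttF_) = 2×2 = 4; bobbed/straight (ttff) = 2×2 = 4
Phenotype counts (out of 16): 4 normal/folded, 4 normal/straight, 4 bobbed/folded, 4 bobbed/straight
bobbed/straight: 4 out of 16 → fraction 1/4
Expected count = 1/4 × 1600 = 400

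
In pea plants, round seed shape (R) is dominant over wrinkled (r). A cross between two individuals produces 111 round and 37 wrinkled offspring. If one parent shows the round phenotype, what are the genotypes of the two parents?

Observed offspring: 111 round, 37 wrinkled
The observed ratio simplifies to 3:1. Wrinkled (rr) offspring appear, so each parent must contribute one r allele. The parent stated to show round carries R, so it is Rr. The other parent is then either Rr or rr: Rr × rr would give a 1:1 split, whereas Rr × Rr gives 3:1 — matching the data. So both parents are heterozygous (Rr × Rr).
Parent genotypes: Rr × Rr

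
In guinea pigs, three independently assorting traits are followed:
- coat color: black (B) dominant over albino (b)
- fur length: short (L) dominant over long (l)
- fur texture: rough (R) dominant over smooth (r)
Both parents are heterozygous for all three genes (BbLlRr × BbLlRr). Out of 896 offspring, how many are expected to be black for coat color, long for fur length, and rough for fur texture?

Trihybrid cross: BbLlRr × BbLlRr
Each trait segregates independently with a 3:1 phenotypic ratio, so each gene contributes 3/4 (dominant) or 1/4 (recessive).
Target: black (coat color), long (fur length), rough (fur texture)
Probability = product of independent per-trait probabilities
= 3/4 × 1/4 × 3/4 = 9/64
Expected count = 9/64 × 896 = 126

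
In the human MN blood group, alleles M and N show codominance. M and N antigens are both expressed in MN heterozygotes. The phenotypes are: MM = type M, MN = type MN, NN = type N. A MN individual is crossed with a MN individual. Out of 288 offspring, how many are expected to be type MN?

Punnett square for MN × MN:
Offspring genotypes: 1 MM, 2 MN, 1 NN
Phenotype counts: 1 type M, 2 type MN, 1 type N
type MN: 2 out of 4 → fraction 1/2
Expected count = 1/2 × 288 = 144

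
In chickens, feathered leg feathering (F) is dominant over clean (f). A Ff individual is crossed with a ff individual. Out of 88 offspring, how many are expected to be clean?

Punnett square for Ff × ff:
Offspring genotypes: 2 Ff, 2 ff
feathered: 2, clean: 2
clean: 2 out of 4 → fraction 1/2
Expected count = 1/2 × 88 = 44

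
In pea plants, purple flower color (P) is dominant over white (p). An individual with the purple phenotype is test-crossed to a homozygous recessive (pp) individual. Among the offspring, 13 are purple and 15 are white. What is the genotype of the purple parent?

Test cross: ? × pp
Offspring: 13 purple, 15 white — approximately 1:1.
A 1:1 ratio in a test cross indicates the unknown parent is heterozygous (Pp).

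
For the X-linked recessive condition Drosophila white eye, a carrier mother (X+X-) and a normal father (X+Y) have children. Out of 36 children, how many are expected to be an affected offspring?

Cross: X+X- × X+Y
Offspring: 1 X+X+, 1 X+Y, 1 X+X-, 1 X-Y
Probability of an affected offspring: 1/4
Expected count = 1/4 × 36 = 9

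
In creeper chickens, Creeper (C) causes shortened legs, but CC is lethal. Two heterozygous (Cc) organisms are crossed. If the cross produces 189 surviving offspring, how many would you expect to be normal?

Cross: Cc × Cc
Punnett square offspring (before lethality): 1 CC, 2 Cc, 1 cc
The CC genotype is lethal (embryos die); surviving offspring: 2 Cc, 1 cc
normal: 1 out of 3 → fraction 1/3
Expected count = 1/3 × 189 = 63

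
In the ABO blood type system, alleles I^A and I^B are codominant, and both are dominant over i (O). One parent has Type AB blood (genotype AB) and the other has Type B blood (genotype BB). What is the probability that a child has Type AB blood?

Cross: AB × BB
Possible offspring genotypes: 2 AB, 2 BB
Blood type counts: 2 Type AB, 2 Type B
Probability of Type AB: 2/4 = 1/2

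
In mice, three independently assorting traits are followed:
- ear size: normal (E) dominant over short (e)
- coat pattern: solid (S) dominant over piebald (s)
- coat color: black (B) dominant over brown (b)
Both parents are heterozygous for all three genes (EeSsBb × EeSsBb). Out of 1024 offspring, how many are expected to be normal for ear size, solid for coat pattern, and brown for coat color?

Trihybrid cross: EeSsBb × EeSsBb
Each trait segregates independently with a 3:1 phenotypic ratio, so each gene contributes 3/4 (dominant) or 1/4 (recessive).
Target: normal (ear size), solid (coat pattern), brown (coat color)
Probability = product of independent per-trait probabilities
= 3/4 × 3/4 × 1/4 = 9/64
Expected count = 9/64 × 1024 = 144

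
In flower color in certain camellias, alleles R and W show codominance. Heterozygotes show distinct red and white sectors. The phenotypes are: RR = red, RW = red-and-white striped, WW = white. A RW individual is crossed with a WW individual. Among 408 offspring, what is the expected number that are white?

Punnett square for RW × WW:
Offspring genotypes: 2 RW, 2 WW
Phenotype counts: 2 red-and-white striped, 2 white
white: 2 out of 4 → fraction 1/2
Expected count = 1/2 × 408 = 204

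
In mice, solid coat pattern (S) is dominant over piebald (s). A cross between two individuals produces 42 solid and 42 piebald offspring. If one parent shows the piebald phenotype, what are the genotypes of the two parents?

Observed offspring: 42 solid, 42 piebald
The observed ratio simplifies to 1:1. One parent shows piebald, so its genotype must be ss. A 1:1 offspring split requires the other parent to be heterozygous (Ss).
Parent genotypes: ss × Ss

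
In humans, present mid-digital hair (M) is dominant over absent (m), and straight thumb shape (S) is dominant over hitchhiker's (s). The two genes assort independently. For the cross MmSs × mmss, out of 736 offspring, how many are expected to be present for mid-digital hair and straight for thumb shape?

Dihybrid cross MmSs × mmss — consider each gene separately:
mid-digital hair: Mm × mm → 2 Mm, 2 mm → 2 M_ : 2 mm (out of 4)
thumb shape: Ss × ss → 2 Ss, 2 ss → 2 S_ : 2 ss (out of 4)
Looking for: present (M_) and straight (S_)
P(present) = 2/4, P(straight) = 2/4
P(both) = 2/4 × 2/4 = 4/16 = 1/4
Expected count = 1/4 × 736 = 184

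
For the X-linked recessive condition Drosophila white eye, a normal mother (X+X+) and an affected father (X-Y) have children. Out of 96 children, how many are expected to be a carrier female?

Cross: X+X+ × X-Y
Offspring: 2 X+X-, 2 X+Y
Probability of a carrier female: 2/4 = 1/2
Expected count = 1/2 × 96 = 48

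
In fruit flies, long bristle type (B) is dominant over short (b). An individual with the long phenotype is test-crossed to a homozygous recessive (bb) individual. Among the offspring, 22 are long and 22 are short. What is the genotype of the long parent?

Test cross: ? × bb
Offspring: 22 long, 22 short — approximately 1:1.
A 1:1 ratio in a test cross indicates the unknown parent is heterozygous (Bb).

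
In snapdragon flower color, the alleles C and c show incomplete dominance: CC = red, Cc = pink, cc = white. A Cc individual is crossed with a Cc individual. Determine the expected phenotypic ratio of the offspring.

Punnett square for Cc × Cc:
Offspring genotypes: 1 CC, 2 Cc, 1 cc
Phenotype counts: 1 red, 2 pink, 1 white
Ratio: 1 red : 2 pink : 1 white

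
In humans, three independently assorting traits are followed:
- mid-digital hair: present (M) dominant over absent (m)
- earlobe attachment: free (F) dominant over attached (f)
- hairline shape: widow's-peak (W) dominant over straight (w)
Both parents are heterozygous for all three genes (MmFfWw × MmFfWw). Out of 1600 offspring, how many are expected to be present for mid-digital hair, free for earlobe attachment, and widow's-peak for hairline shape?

Trihybrid cross: MmFfWw × MmFfWw
Each trait segregates independently with a 3:1 phenotypic ratio, so each gene contributes 3/4 (dominant) or 1/4 (recessive).
Target: present (mid-digital hair), free (earlobe attachment), widow's-peak (hairline shape)
Probability = product of independent per-trait probabilities
= 3/4 × 3/4 × 3/4 = 27/64
Expected count = 27/64 × 1600 = 675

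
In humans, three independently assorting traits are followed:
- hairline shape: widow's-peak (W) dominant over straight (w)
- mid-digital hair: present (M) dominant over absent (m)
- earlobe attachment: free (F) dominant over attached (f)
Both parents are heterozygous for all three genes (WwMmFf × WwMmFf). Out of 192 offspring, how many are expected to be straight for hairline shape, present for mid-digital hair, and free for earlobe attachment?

Trihybrid cross: WwMmFf × WwMmFf
Each trait segregates independently with a 3:1 phenotypic ratio, so each gene contributes 3/4 (dominant) or 1/4 (recessive).
Target: straight (hairline shape), present (mid-digital hair), free (earlobe attachment)
Probability = product of independent per-trait probabilities
= 1/4 × 3/4 × 3/4 = 9/64
Expected count = 9/64 × 192 = 27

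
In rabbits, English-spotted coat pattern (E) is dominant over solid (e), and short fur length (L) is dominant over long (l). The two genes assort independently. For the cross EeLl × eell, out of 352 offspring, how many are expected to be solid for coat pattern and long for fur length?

Dihybrid cross EeLl × eell — consider each gene separately:
coat pattern: Ee × ee → 2 Ee, 2 ee → 2 E_ : 2 ee (out of 4)
fur length: Ll × ll → 2 Ll, 2 ll → 2 L_ : 2 ll (out of 4)
Looking for: solid (ee) and long (ll)
P(solid) = 2/4, P(long) = 2/4
P(both) = 2/4 × 2/4 = 4/16 = 1/4
Expected count = 1/4 × 352 = 88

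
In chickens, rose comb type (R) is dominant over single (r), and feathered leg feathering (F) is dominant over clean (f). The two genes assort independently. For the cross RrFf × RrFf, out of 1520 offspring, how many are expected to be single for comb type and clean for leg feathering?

Dihybrid cross RrFf × RrFf — consider each gene separately:
comb type: Rr × Rr → 1 RR, 2 Rr, 1 rr → 3 R_ : 1 rr (out of 4)
leg feathering: Ff × Ff → 1 FF, 2 Ff, 1 ff → 3 F_ : 1 ff (out of 4)
Looking for: single (rr) and clean (ff)
P(single) = 1/4, P(clean) = 1/4
P(both) = 1/4 × 1/4 = 1/16
Expected count = 1/16 × 1520 = 95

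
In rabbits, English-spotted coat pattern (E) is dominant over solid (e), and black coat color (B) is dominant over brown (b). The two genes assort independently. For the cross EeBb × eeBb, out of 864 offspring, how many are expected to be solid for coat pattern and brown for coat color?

Dihybrid cross EeBb × eeBb — consider each gene separately:
coat pattern: Ee × ee → 2 Ee, 2 ee → 2 E_ : 2 ee (out of 4)
coat color: Bb × Bb → 1 BB, 2 Bb, 1 bb → 3 B_ : 1 bb (out of 4)
Looking for: solid (ee) and brown (bb)
P(solid) = 2/4, P(brown) = 1/4
P(both) = 2/4 × 1/4 = 2/16 = 1/8
Expected count = 1/8 × 864 = 108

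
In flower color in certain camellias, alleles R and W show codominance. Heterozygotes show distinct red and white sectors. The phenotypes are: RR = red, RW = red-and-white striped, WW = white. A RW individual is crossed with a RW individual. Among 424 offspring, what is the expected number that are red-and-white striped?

Punnett square for RW × RW:
Offspring genotypes: 1 RR, 2 RW, 1 WW
Phenotype counts: 1 red, 2 red-and-white striped, 1 white
red-and-white striped: 2 out of 4 → fraction 1/2
Expected count = 1/2 × 424 = 212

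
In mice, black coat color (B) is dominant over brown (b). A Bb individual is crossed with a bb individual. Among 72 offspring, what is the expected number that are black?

Punnett square for Bb × bb:
Offspring genotypes: 2 Bb, 2 bb
black: 2, brown: 2
black: 2 out of 4 → fraction 1/2
Expected count = 1/2 × 72 = 36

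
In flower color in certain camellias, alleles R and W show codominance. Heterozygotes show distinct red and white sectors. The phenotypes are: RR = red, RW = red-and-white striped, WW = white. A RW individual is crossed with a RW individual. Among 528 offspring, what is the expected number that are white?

Punnett square for RW × RW:
Offspring genotypes: 1 RR, 2 RW, 1 WW
Phenotype counts: 1 red, 2 red-and-white striped, 1 white
white: 1 out of 4 → fraction 1/4
Expected count = 1/4 × 528 = 132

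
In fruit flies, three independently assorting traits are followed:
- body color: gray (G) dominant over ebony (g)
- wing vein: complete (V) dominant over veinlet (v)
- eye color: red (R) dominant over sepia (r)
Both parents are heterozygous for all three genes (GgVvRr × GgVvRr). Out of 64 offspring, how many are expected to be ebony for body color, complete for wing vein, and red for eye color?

Trihybrid cross: GgVvRr × GgVvRr
Each trait segregates independently with a 3:1 phenotypic ratio, so each gene contributes 3/4 (dominant) or 1/4 (recessive).
Target: ebony (body color), complete (wing vein), red (eye color)
Probability = product of independent per-trait probabilities
= 1/4 × 3/4 × 3/4 = 9/64
Expected count = 9/64 × 64 = 9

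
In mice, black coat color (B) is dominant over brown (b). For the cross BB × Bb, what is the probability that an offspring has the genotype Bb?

Punnett square for BB × Bb:
Offspring genotypes: 2 BB, 2 Bb
Total offspring: 4
Count with target: 2
Probability: 2/4 = 1/2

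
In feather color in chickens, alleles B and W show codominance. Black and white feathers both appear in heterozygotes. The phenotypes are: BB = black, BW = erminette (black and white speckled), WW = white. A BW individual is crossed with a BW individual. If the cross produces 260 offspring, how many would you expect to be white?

Punnett square for BW × BW:
Offspring genotypes: 1 BB, 2 BW, 1 WW
Phenotype counts: 1 black, 2 erminette (black and white speckled), 1 white
white: 1 out of 4 → fraction 1/4
Expected count = 1/4 × 260 = 65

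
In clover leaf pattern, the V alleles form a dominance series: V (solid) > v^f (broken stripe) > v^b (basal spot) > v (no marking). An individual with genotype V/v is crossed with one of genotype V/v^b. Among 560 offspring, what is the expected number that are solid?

Cross: V/v × V/v^b
Allele dominance: V > v^f > v^b > v
Offspring genotypes: 1 V/V, 1 V/v^b, 1 V/v, 1 v^b/v
Phenotype counts: 3 solid, 1 basal spot
solid: 3 out of 4 → fraction 3/4
Expected count = 3/4 × 560 = 420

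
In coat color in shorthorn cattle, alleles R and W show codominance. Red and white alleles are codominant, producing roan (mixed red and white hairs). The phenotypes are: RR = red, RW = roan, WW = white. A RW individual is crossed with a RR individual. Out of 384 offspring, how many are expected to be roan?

Punnett square for RW × RR:
Offspring genotypes: 2 RR, 2 RW
Phenotype counts: 2 red, 2 roan
roan: 2 out of 4 → fraction 1/2
Expected count = 1/2 × 384 = 192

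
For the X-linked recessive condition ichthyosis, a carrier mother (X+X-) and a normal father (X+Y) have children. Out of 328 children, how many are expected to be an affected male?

Cross: X+X- × X+Y
Offspring: 1 X+X+, 1 X+Y, 1 X+X-, 1 X-Y
Probability of an affected male: 1/4
Expected count = 1/4 × 328 = 82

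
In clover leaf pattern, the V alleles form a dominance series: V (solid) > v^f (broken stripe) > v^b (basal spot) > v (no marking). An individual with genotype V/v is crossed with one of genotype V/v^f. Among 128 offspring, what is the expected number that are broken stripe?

Cross: V/v × V/v^f
Allele dominance: V > v^f > v^b > v
Offspring genotypes: 1 V/V, 1 V/v^f, 1 V/v, 1 v^f/v
Phenotype counts: 3 solid, 1 broken stripe
broken stripe: 1 out of 4 → fraction 1/4
Expected count = 1/4 × 128 = 32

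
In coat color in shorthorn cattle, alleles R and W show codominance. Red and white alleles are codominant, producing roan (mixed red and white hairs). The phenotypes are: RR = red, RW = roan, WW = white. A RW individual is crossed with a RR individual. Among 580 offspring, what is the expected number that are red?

Punnett square for RW × RR:
Offspring genotypes: 2 RR, 2 RW
Phenotype counts: 2 red, 2 roan
red: 2 out of 4 → fraction 1/2
Expected count = 1/2 × 580 = 290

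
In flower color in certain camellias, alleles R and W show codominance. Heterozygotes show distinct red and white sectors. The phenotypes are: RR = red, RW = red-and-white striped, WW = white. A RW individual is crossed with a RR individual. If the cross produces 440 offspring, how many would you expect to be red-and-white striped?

Punnett square for RW × RR:
Offspring genotypes: 2 RR, 2 RW
Phenotype counts: 2 red, 2 red-and-white striped
red-and-white striped: 2 out of 4 → fraction 1/2
Expected count = 1/2 × 440 = 220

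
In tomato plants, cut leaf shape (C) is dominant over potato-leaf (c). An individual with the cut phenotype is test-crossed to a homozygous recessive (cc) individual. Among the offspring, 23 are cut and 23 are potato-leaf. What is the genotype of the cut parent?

Test cross: ? × cc
Offspring: 23 cut, 23 potato-leaf — approximately 1:1.
A 1:1 ratio in a test cross indicates the unknown parent is heterozygous (Cc).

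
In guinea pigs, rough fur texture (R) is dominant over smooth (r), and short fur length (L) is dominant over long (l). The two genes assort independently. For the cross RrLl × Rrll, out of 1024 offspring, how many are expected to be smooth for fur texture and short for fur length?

Dihybrid cross RrLl × Rrll — consider each gene separately:
fur texture: Rr × Rr → 1 RR, 2 Rr, 1 rr → 3 R_ : 1 rr (out of 4)
fur length: Ll × ll → 2 Ll, 2 ll → 2 L_ : 2 ll (out of 4)
Looking for: smooth (rr) and short (L_)
P(smooth) = 1/4, P(short) = 2/4
P(both) = 1/4 × 2/4 = 2/16 = 1/8
Expected count = 1/8 × 1024 = 128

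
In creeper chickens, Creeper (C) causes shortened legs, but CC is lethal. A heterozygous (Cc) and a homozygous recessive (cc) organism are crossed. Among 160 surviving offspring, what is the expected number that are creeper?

Cross: Cc × cc
Punnett square offspring (before lethality): 2 Cc, 2 cc
No CC offspring are produced in this cross.
creeper: 2 out of 4 → fraction 1/2
Expected count = 1/2 × 160 = 80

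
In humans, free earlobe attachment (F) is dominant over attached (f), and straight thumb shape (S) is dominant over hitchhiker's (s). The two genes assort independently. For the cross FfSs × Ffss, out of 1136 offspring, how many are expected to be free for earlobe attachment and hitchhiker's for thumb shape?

Dihybrid cross FfSs × Ffss — consider each gene separately:
earlobe attachment: Ff × Ff → 1 FF, 2 Ff, 1 ff → 3 F_ : 1 ff (out of 4)
thumb shape: Ss × ss → 2 Ss, 2 ss → 2 S_ : 2 ss (out of 4)
Looking for: free (F_) and hitchhiker's (ss)
P(free) = 3/4, P(hitchhiker's) = 2/4
P(both) = 3/4 × 2/4 = 6/16 = 3/8
Expected count = 3/8 × 1136 = 426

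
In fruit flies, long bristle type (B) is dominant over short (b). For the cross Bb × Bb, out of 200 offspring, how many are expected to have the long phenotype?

Punnett square for Bb × Bb:
Offspring genotypes: 1 BB, 2 Bb, 1 bb
Total offspring: 4
Count with target: 3
Probability: 3/4
Expected count = 3/4 × 200 = 150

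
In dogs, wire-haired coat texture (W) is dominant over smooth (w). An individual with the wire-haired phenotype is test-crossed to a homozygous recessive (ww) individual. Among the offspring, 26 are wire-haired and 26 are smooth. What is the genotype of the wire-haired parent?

Test cross: ? × ww
Offspring: 26 wire-haired, 26 smooth — approximately 1:1.
A 1:1 ratio in a test cross indicates the unknown parent is heterozygous (Ww).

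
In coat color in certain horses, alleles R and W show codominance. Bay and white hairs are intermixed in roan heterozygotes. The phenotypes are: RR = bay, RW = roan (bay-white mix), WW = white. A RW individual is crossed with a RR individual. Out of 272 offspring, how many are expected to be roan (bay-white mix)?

Punnett square for RW × RR:
Offspring genotypes: 2 RR, 2 RW
Phenotype counts: 2 bay, 2 roan (bay-white mix)
roan (bay-white mix): 2 out of 4 → fraction 1/2
Expected count = 1/2 × 272 = 136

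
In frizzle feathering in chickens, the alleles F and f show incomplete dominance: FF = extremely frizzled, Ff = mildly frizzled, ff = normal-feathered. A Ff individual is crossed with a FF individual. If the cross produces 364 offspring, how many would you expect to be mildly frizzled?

Punnett square for Ff × FF:
Offspring genotypes: 2 FF, 2 Ff
Phenotype counts: 2 extremely frizzled, 2 mildly frizzled
mildly frizzled: 2 out of 4 → fraction 1/2
Expected count = 1/2 × 364 = 182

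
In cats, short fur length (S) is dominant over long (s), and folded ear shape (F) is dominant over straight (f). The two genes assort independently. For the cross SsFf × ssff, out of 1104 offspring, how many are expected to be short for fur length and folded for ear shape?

Dihybrid cross SsFf × ssff — consider each gene separately:
fur length: Ss × ss → 2 Ss, 2 ss → 2 S_ : 2 ss (out of 4)
ear shape: Ff × ff → 2 Ff, 2 ff → 2 F_ : 2 ff (out of 4)
Looking for: short (S_) and folded (F_)
P(short) = 2/4, P(folded) = 2/4
P(both) = 2/4 × 2/4 = 4/16 = 1/4
Expected count = 1/4 × 1104 = 276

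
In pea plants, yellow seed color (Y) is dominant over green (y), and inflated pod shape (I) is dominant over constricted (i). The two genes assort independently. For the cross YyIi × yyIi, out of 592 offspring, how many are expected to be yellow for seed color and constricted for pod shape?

Dihybrid cross YyIi × yyIi — consider each gene separately:
seed color: Yy × yy → 2 Yy, 2 yy → 2 Y_ : 2 yy (out of 4)
pod shape: Ii × Ii → 1 II, 2 Ii, 1 ii → 3 I_ : 1 ii (out of 4)
Looking for: yellow (Y_) and constricted (ii)
P(yellow) = 2/4, P(constricted) = 1/4
P(both) = 2/4 × 1/4 = 2/16 = 1/8
Expected count = 1/8 × 592 = 74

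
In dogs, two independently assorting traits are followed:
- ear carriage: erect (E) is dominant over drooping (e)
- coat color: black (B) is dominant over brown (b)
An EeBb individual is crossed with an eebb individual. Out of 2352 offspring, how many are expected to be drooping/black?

Dihybrid cross EeBb × eebb — consider each gene separately:
ear carriage: Ee × ee → 2 Ee, 2 ee → 2 E_ : 2 ee (out of 4)
coat color: Bb × bb → 2 Bb, 2 bb → 2 B_ : 2 bb (out of 4)
Combine (counts out of 4 × 4 = 16): erect/black (E_B_) = 2×2 = 4; erect/brown (E_bb) = 2×2 = 4; drooping/black (eeB_) = 2×2 = 4; drooping/brown (eebb) = 2×2 = 4
Phenotype counts (out of 16): 4 erect/black, 4 erect/brown, 4 drooping/black, 4 drooping/brown
drooping/black: 4 out of 16 → fraction 1/4
Expected count = 1/4 × 2352 = 588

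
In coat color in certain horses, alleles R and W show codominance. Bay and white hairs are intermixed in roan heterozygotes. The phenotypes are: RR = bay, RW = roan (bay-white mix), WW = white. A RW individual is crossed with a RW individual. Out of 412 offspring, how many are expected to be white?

Punnett square for RW × RW:
Offspring genotypes: 1 RR, 2 RW, 1 WW
Phenotype counts: 1 bay, 2 roan (bay-white mix), 1 white
white: 1 out of 4 → fraction 1/4
Expected count = 1/4 × 412 = 103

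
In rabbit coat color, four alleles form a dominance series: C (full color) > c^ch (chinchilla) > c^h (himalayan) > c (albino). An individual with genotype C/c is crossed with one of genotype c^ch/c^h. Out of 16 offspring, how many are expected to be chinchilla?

Cross: C/c × c^ch/c^h
Allele dominance: C > c^ch > c^h > c
Offspring genotypes: 1 C/c^ch, 1 C/c^h, 1 c^ch/c, 1 c^h/c
Phenotype counts: 2 full color, 1 chinchilla, 1 himalayan
chinchilla: 1 out of 4 → fraction 1/4
Expected count = 1/4 × 16 = 4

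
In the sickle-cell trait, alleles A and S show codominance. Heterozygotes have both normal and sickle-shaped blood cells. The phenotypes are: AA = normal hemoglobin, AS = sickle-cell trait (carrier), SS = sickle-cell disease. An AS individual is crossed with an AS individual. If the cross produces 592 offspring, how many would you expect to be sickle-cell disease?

Punnett square for AS × AS:
Offspring genotypes: 1 AA, 2 AS, 1 SS
Phenotype counts: 1 normal hemoglobin, 2 sickle-cell trait (carrier), 1 sickle-cell disease
sickle-cell disease: 1 out of 4 → fraction 1/4
Expected count = 1/4 × 592 = 148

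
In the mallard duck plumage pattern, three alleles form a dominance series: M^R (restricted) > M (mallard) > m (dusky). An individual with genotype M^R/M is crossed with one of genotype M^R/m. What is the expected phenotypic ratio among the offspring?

Cross: M^R/M × M^R/m
Allele dominance: M^R > M > m
Offspring genotypes: 1 M^R/M^R, 1 M^R/m, 1 M^R/M, 1 M/m
Phenotype counts: 3 restricted, 1 mallard
Ratio: 3 restricted : 1 mallard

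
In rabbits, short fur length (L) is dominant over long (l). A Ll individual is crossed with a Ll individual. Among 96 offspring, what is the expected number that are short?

Punnett square for Ll × Ll:
Offspring genotypes: 1 LL, 2 Ll, 1 ll
short: 3, long: 1
short: 3 out of 4 → fraction 3/4
Expected count = 3/4 × 96 = 72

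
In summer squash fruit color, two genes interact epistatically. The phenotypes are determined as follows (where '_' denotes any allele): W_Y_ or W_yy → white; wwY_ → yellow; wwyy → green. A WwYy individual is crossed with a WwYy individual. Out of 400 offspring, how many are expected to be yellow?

Cross: WwYy × WwYy — consider each gene separately:
W gene: Ww × Ww → 1 WW, 2 Ww, 1 ww → 3 W_ : 1 ww (out of 4)
Y gene: Yy × Yy → 1 YY, 2 Yy, 1 yy → 3 Y_ : 1 yy (out of 4)
Genotype classes (out of 4 × 4 = 16): W_Y_ = 3×3 = 9; W_yy = 3×1 = 3; wwY_ = 1×3 = 3; wwyy = 1×1 = 1
Apply the phenotype rules: W_Y_ (9) + W_yy (3) → white; wwY_ (3) → yellow; wwyy (1) → green
Phenotype counts (out of 16): 12 white, 3 yellow, 1 green
yellow: 3 out of 16 → fraction 3/16
Expected count = 3/16 × 400 = 75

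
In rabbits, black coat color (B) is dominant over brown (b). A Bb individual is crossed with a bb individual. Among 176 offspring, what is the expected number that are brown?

Punnett square for Bb × bb:
Offspring genotypes: 2 Bb, 2 bb
black: 2, brown: 2
brown: 2 out of 4 → fraction 1/2
Expected count = 1/2 × 176 = 88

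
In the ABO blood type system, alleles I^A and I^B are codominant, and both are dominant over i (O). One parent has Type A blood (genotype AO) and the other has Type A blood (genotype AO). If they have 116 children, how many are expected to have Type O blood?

Cross: AO × AO
Possible offspring genotypes: 1 AA, 2 AO, 1 OO
Blood type counts: 3 Type A, 1 Type O
Probability of Type O: 1/4
Expected count = 1/4 × 116 = 29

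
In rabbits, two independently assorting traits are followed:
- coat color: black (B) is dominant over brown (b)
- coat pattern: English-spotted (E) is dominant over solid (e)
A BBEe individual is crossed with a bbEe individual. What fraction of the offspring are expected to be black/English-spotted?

Dihybrid cross BBEe × bbEe — consider each gene separately:
coat color: BB × bb → 4 Bb → 4 B_ (out of 4)
coat pattern: Ee × Ee → 1 EE, 2 Ee, 1 ee → 3 E_ : 1 ee (out of 4)
Combine (counts out of 4 × 4 = 16): black/English-spotted (B_E_) = 4×3 = 12; black/solid (B_ee) = 4×1 = 4
Phenotype counts (out of 16): 12 black/English-spotted, 4 black/solid
black/English-spotted: 12 out of 16
Probability: 12/16 = 3/4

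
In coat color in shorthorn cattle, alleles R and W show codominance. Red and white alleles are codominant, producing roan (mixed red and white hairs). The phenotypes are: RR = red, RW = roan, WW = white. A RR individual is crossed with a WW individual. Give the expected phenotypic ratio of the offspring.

Punnett square for RR × WW:
Offspring genotypes: 4 RW
Phenotype counts: 4 roan
Ratio: all roan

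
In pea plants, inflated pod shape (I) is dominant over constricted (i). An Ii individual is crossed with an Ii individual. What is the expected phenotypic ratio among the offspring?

Punnett square for Ii × Ii:
Offspring genotypes: 1 II, 2 Ii, 1 ii
inflated: 3, constricted: 1
Ratio: 3:1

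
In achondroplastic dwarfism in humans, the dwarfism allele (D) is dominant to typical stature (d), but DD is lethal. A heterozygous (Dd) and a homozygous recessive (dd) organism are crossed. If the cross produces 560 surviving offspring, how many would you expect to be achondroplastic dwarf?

Cross: Dd × dd
Punnett square offspring (before lethality): 2 Dd, 2 dd
No DD offspring are produced in this cross.
achondroplastic dwarf: 2 out of 4 → fraction 1/2
Expected count = 1/2 × 560 = 280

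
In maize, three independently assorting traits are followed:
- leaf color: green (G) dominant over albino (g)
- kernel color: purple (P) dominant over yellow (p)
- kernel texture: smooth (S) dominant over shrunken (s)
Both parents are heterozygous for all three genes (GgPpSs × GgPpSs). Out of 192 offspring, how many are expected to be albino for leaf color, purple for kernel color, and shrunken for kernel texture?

Trihybrid cross: GgPpSs × GgPpSs
Each trait segregates independently with a 3:1 phenotypic ratio, so each gene contributes 3/4 (dominant) or 1/4 (recessive).
Target: albino (leaf color), purple (kernel color), shrunken (kernel texture)
Probability = product of independent per-trait probabilities
= 1/4 × 3/4 × 1/4 = 3/64
Expected count = 3/64 × 192 = 9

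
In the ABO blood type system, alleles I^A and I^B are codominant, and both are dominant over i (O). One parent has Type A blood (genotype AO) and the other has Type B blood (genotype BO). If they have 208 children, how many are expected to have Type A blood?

Cross: AO × BO
Possible offspring genotypes: 1 AB, 1 AO, 1 BO, 1 OO
Blood type counts: 1 Type AB, 1 Type A, 1 Type B, 1 Type O
Probability of Type A: 1/4
Expected count = 1/4 × 208 = 52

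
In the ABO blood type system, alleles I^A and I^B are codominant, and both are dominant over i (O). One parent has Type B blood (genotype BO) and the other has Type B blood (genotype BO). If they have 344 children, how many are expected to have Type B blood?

Cross: BO × BO
Possible offspring genotypes: 1 BB, 2 BO, 1 OO
Blood type counts: 3 Type B, 1 Type O
Probability of Type B: 3/4
Expected count = 3/4 × 344 = 258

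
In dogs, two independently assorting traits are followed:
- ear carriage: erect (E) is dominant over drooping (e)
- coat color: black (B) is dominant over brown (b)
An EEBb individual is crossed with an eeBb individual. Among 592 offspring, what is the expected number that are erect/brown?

Dihybrid cross EEBb × eeBb — consider each gene separately:
ear carriage: EE × ee → 4 Ee → 4 E_ (out of 4)
coat color: Bb × Bb → 1 BB, 2 Bb, 1 bb → 3 B_ : 1 bb (out of 4)
Combine (counts out of 4 × 4 = 16): erect/black (E_B_) = 4×3 = 12; erect/brown (E_bb) = 4×1 = 4
Phenotype counts (out of 16): 12 erect/black, 4 erect/brown
erect/brown: 4 out of 16 → fraction 1/4
Expected count = 1/4 × 592 = 148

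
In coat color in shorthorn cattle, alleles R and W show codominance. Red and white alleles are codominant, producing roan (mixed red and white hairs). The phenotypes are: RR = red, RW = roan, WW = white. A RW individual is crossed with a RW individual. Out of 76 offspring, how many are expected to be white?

Punnett square for RW × RW:
Offspring genotypes: 1 RR, 2 RW, 1 WW
Phenotype counts: 1 red, 2 roan, 1 white
white: 1 out of 4 → fraction 1/4
Expected count = 1/4 × 76 = 19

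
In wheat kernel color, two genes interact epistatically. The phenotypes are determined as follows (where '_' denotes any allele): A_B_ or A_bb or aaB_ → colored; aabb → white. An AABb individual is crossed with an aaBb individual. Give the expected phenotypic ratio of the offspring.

Cross: AABb × aaBb — consider each gene separately:
A gene: AA × aa → 4 Aa → 4 A_ (out of 4)
B gene: Bb × Bb → 1 BB, 2 Bb, 1 bb → 3 B_ : 1 bb (out of 4)
Genotype classes (out of 4 × 4 = 16): A_B_ = 4×3 = 12; A_bb = 4×1 = 4
Apply the phenotype rules: A_B_ (12) + A_bb (4) → colored
Phenotype counts (out of 16): 16 colored
Ratio: all colored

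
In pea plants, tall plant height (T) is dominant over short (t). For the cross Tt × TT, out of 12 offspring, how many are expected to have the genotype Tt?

Punnett square for Tt × TT:
Offspring genotypes: 2 TT, 2 Tt
Total offspring: 4
Count with target: 2
Probability: 2/4 = 1/2
Expected count = 1/2 × 12 = 6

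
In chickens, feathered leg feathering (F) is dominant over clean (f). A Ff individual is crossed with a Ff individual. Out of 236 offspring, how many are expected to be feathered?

Punnett square for Ff × Ff:
Offspring genotypes: 1 FF, 2 Ff, 1 ff
feathered: 3, clean: 1
feathered: 3 out of 4 → fraction 3/4
Expected count = 3/4 × 236 = 177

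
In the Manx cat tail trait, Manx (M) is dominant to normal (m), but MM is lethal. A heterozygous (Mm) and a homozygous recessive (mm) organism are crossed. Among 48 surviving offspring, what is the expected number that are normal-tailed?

Cross: Mm × mm
Punnett square offspring (before lethality): 2 Mm, 2 mm
No MM offspring are produced in this cross.
normal-tailed: 2 out of 4 → fraction 1/2
Expected count = 1/2 × 48 = 24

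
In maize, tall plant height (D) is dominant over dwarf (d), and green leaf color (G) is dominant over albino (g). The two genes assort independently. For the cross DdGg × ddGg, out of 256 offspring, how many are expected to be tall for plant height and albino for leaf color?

Dihybrid cross DdGg × ddGg — consider each gene separately:
plant height: Dd × dd → 2 Dd, 2 dd → 2 D_ : 2 dd (out of 4)
leaf color: Gg × Gg → 1 GG, 2 Gg, 1 gg → 3 G_ : 1 gg (out of 4)
Looking for: tall (D_) and albino (gg)
P(tall) = 2/4, P(albino) = 1/4
P(both) = 2/4 × 1/4 = 2/16 = 1/8
Expected count = 1/8 × 256 = 32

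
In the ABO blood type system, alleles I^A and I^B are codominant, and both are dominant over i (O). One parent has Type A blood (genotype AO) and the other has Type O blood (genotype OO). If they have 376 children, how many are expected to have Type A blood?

Cross: AO × OO
Possible offspring genotypes: 2 AO, 2 OO
Blood type counts: 2 Type A, 2 Type O
Probability of Type A: 2/4 = 1/2
Expected count = 1/2 × 376 = 188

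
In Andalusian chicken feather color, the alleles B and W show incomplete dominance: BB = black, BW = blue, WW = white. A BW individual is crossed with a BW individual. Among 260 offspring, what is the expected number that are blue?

Punnett square for BW × BW:
Offspring genotypes: 1 BB, 2 BW, 1 WW
Phenotype counts: 1 black, 2 blue, 1 white
blue: 2 out of 4 → fraction 1/2
Expected count = 1/2 × 260 = 130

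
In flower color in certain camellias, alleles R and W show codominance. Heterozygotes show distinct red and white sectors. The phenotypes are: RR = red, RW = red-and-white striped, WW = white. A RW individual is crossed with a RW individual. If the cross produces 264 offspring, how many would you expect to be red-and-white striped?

Punnett square for RW × RW:
Offspring genotypes: 1 RR, 2 RW, 1 WW
Phenotype counts: 1 red, 2 red-and-white striped, 1 white
red-and-white striped: 2 out of 4 → fraction 1/2
Expected count = 1/2 × 264 = 132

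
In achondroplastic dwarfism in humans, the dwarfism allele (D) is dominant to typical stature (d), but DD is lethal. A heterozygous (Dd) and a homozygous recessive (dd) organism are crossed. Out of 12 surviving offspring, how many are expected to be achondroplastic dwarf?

Cross: Dd × dd
Punnett square offspring (before lethality): 2 Dd, 2 dd
No DD offspring are produced in this cross.
achondroplastic dwarf: 2 out of 4 → fraction 1/2
Expected count = 1/2 × 12 = 6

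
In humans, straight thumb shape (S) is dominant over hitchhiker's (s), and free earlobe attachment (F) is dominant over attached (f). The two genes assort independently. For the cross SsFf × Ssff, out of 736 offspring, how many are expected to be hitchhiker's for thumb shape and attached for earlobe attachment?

Dihybrid cross SsFf × Ssff — consider each gene separately:
thumb shape: Ss × Ss → 1 SS, 2 Ss, 1 ss → 3 S_ : 1 ss (out of 4)
earlobe attachment: Ff × ff → 2 Ff, 2 ff → 2 F_ : 2 ff (out of 4)
Looking for: hitchhiker's (ss) and attached (ff)
P(hitchhiker's) = 1/4, P(attached) = 2/4
P(both) = 1/4 × 2/4 = 2/16 = 1/8
Expected count = 1/8 × 736 = 92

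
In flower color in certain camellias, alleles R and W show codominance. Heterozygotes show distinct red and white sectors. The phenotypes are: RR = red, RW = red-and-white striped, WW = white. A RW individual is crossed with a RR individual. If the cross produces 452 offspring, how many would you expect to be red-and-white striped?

Punnett square for RW × RR:
Offspring genotypes: 2 RR, 2 RW
Phenotype counts: 2 red, 2 red-and-white striped
red-and-white striped: 2 out of 4 → fraction 1/2
Expected count = 1/2 × 452 = 226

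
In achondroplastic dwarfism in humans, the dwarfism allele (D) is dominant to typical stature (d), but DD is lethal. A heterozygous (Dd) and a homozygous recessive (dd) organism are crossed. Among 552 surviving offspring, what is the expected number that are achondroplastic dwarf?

Cross: Dd × dd
Punnett square offspring (before lethality): 2 Dd, 2 dd
No DD offspring are produced in this cross.
achondroplastic dwarf: 2 out of 4 → fraction 1/2
Expected count = 1/2 × 552 = 276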